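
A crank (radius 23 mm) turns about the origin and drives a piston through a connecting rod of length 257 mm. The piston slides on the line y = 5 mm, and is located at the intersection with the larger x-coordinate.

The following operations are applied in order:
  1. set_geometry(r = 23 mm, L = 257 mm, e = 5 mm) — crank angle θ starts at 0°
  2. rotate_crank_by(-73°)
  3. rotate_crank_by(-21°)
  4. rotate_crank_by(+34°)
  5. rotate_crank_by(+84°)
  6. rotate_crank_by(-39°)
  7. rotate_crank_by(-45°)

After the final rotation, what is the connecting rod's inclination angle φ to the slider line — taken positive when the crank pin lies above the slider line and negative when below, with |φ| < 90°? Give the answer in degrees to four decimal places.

-5.5641

set_geometry: r = 23 mm, L = 257 mm, e = 5 mm; θ ← 0°
rotate_crank_by(-73°): θ ← 0° -73° = -73°
rotate_crank_by(-21°): θ ← -73° -21° = -94°
rotate_crank_by(+34°): θ ← -94° +34° = -60°
rotate_crank_by(+84°): θ ← -60° +84° = 24°
rotate_crank_by(-39°): θ ← 24° -39° = -15°
rotate_crank_by(-45°): θ ← -15° -45° = -60°
crank pin P = (r cos θ, r sin θ) = (11.500000, -19.918584)
h = r sin θ − e = -19.918584 − 5 = -24.918584
sin φ = h / L = -24.918584 / 257 = -0.09695947
φ = arcsin(-0.09695947) = -5.564110°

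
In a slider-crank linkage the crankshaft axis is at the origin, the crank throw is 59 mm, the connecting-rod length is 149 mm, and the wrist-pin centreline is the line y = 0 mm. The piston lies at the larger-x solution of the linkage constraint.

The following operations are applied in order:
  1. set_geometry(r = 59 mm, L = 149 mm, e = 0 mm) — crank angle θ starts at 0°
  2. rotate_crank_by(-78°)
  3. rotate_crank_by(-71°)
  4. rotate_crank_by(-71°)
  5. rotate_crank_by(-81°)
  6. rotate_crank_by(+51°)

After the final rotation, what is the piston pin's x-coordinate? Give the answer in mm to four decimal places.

set_geometry: r = 59 mm, L = 149 mm, e = 0 mm; θ ← 0°
rotate_crank_by(-78°): θ ← 0° -78° = -78°
rotate_crank_by(-71°): θ ← -78° -71° = -149°
rotate_crank_by(-71°): θ ← -149° -71° = -220°
rotate_crank_by(-81°): θ ← -220° -81° = -301°
rotate_crank_by(+51°): θ ← -301° +51° = -250°
crank pin P = (r cos θ, r sin θ) = (-20.179188, 55.441865)
h = r sin θ − e = 55.441865 − 0 = 55.441865
x = r cos θ + √(L² − h²) = -20.179188 + √(22201.0 − 3073.8004) = -20.179188 + 138.301119 = 118.121931

118.1219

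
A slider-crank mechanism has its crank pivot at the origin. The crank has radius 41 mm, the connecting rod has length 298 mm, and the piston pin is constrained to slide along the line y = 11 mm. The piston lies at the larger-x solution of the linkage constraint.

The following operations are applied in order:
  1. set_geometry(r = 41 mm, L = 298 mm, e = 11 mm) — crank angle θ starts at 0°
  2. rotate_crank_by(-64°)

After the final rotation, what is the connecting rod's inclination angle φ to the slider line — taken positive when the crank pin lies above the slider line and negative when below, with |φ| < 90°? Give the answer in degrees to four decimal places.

set_geometry: r = 41 mm, L = 298 mm, e = 11 mm; θ ← 0°
rotate_crank_by(-64°): θ ← 0° -64° = -64°
crank pin P = (r cos θ, r sin θ) = (17.973217, -36.850556)
h = r sin θ − e = -36.850556 − 11 = -47.850556
sin φ = h / L = -47.850556 / 298 = -0.16057234
φ = arcsin(-0.16057234) = -9.240118°

-9.2401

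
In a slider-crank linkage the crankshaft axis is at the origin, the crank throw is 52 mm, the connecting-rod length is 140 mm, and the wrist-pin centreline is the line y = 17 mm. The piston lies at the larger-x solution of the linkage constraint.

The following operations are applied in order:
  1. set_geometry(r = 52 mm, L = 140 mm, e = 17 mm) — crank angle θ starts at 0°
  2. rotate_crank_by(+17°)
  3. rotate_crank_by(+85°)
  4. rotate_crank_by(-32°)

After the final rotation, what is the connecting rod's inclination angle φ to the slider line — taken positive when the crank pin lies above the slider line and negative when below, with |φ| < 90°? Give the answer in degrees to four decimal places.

set_geometry: r = 52 mm, L = 140 mm, e = 17 mm; θ ← 0°
rotate_crank_by(+17°): θ ← 0° +17° = 17°
rotate_crank_by(+85°): θ ← 17° +85° = 102°
rotate_crank_by(-32°): θ ← 102° -32° = 70°
crank pin P = (r cos θ, r sin θ) = (17.785047, 48.864016)
h = r sin θ − e = 48.864016 − 17 = 31.864016
sin φ = h / L = 31.864016 / 140 = 0.22760012
φ = arcsin(0.22760012) = 13.155822°

13.1558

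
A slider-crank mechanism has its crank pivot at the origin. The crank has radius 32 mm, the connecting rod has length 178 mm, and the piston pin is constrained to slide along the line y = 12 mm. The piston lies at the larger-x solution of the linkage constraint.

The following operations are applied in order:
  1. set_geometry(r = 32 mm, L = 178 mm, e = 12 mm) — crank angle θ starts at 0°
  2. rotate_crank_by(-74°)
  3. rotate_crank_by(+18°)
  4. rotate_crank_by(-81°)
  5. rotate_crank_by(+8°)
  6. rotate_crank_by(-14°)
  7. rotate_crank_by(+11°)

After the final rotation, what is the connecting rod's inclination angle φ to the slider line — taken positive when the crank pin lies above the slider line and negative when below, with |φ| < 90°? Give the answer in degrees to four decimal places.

set_geometry: r = 32 mm, L = 178 mm, e = 12 mm; θ ← 0°
rotate_crank_by(-74°): θ ← 0° -74° = -74°
rotate_crank_by(+18°): θ ← -74° +18° = -56°
rotate_crank_by(-81°): θ ← -56° -81° = -137°
rotate_crank_by(+8°): θ ← -137° +8° = -129°
rotate_crank_by(-14°): θ ← -129° -14° = -143°
rotate_crank_by(+11°): θ ← -143° +11° = -132°
crank pin P = (r cos θ, r sin θ) = (-21.412179, -23.780634)
h = r sin θ − e = -23.780634 − 12 = -35.780634
sin φ = h / L = -35.780634 / 178 = -0.20101480
φ = arcsin(-0.20101480) = -11.596308°

-11.5963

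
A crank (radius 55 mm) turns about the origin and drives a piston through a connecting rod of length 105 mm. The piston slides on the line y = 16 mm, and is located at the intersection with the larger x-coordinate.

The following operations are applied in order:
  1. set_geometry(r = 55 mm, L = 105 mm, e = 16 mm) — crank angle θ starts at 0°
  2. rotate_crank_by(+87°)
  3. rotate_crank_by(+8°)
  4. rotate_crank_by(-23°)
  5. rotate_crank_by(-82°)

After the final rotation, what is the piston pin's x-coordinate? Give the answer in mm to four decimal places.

set_geometry: r = 55 mm, L = 105 mm, e = 16 mm; θ ← 0°
rotate_crank_by(+87°): θ ← 0° +87° = 87°
rotate_crank_by(+8°): θ ← 87° +8° = 95°
rotate_crank_by(-23°): θ ← 95° -23° = 72°
rotate_crank_by(-82°): θ ← 72° -82° = -10°
crank pin P = (r cos θ, r sin θ) = (54.164426, -9.550650)
h = r sin θ − e = -9.550650 − 16 = -25.550650
x = r cos θ + √(L² − h²) = 54.164426 + √(11025.0 − 652.8357) = 54.164426 + 101.843823 = 156.008249

156.0082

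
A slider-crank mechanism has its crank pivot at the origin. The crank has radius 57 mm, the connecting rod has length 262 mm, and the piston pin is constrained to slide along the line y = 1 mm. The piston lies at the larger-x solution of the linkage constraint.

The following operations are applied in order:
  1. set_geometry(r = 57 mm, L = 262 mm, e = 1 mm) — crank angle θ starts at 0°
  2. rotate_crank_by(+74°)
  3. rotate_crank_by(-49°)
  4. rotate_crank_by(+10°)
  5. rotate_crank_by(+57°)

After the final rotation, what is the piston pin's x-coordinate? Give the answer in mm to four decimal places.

253.9636

set_geometry: r = 57 mm, L = 262 mm, e = 1 mm; θ ← 0°
rotate_crank_by(+74°): θ ← 0° +74° = 74°
rotate_crank_by(-49°): θ ← 74° -49° = 25°
rotate_crank_by(+10°): θ ← 25° +10° = 35°
rotate_crank_by(+57°): θ ← 35° +57° = 92°
crank pin P = (r cos θ, r sin θ) = (-1.989271, 56.965277)
h = r sin θ − e = 56.965277 − 1 = 55.965277
x = r cos θ + √(L² − h²) = -1.989271 + √(68644.0 − 3132.1122) = -1.989271 + 255.952901 = 253.963630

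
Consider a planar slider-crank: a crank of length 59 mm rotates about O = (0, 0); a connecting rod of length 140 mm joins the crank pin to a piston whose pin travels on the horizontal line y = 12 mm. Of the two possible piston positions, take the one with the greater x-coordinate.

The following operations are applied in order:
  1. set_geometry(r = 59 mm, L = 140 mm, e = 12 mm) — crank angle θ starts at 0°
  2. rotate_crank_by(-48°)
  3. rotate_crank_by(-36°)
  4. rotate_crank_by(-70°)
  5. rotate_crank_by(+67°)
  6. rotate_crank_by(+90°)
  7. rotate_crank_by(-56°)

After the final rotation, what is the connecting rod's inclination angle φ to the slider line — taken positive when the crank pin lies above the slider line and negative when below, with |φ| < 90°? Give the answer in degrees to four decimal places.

set_geometry: r = 59 mm, L = 140 mm, e = 12 mm; θ ← 0°
rotate_crank_by(-48°): θ ← 0° -48° = -48°
rotate_crank_by(-36°): θ ← -48° -36° = -84°
rotate_crank_by(-70°): θ ← -84° -70° = -154°
rotate_crank_by(+67°): θ ← -154° +67° = -87°
rotate_crank_by(+90°): θ ← -87° +90° = 3°
rotate_crank_by(-56°): θ ← 3° -56° = -53°
crank pin P = (r cos θ, r sin θ) = (35.507086, -47.119495)
h = r sin θ − e = -47.119495 − 12 = -59.119495
sin φ = h / L = -59.119495 / 140 = -0.42228211
φ = arcsin(-0.42228211) = -24.978751°

-24.9788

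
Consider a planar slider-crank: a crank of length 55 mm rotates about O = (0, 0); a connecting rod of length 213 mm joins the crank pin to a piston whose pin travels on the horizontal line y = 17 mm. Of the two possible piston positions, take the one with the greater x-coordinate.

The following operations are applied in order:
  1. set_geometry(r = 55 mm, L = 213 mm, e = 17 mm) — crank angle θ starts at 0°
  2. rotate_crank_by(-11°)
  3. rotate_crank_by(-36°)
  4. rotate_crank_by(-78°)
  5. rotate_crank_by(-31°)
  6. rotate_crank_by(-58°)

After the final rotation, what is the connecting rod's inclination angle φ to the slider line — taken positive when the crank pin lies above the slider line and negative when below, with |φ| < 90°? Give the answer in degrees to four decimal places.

3.7028

set_geometry: r = 55 mm, L = 213 mm, e = 17 mm; θ ← 0°
rotate_crank_by(-11°): θ ← 0° -11° = -11°
rotate_crank_by(-36°): θ ← -11° -36° = -47°
rotate_crank_by(-78°): θ ← -47° -78° = -125°
rotate_crank_by(-31°): θ ← -125° -31° = -156°
rotate_crank_by(-58°): θ ← -156° -58° = -214°
crank pin P = (r cos θ, r sin θ) = (-45.597066, 30.755610)
h = r sin θ − e = 30.755610 − 17 = 13.755610
sin φ = h / L = 13.755610 / 213 = 0.06458033
φ = arcsin(0.06458033) = 3.702757°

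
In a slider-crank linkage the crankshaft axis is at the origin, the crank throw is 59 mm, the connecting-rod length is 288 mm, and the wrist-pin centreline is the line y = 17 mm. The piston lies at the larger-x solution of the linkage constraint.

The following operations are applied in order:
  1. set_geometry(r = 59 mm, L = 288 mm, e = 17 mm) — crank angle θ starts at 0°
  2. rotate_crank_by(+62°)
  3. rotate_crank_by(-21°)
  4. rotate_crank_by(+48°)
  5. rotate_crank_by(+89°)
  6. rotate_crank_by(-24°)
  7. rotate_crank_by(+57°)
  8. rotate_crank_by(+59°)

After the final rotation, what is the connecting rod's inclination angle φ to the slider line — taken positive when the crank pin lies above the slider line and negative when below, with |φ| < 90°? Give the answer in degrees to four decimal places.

set_geometry: r = 59 mm, L = 288 mm, e = 17 mm; θ ← 0°
rotate_crank_by(+62°): θ ← 0° +62° = 62°
rotate_crank_by(-21°): θ ← 62° -21° = 41°
rotate_crank_by(+48°): θ ← 41° +48° = 89°
rotate_crank_by(+89°): θ ← 89° +89° = 178°
rotate_crank_by(-24°): θ ← 178° -24° = 154°
rotate_crank_by(+57°): θ ← 154° +57° = 211°
rotate_crank_by(+59°): θ ← 211° +59° = 270°
crank pin P = (r cos θ, r sin θ) = (-0.000000, -59.000000)
h = r sin θ − e = -59.000000 − 17 = -76.000000
sin φ = h / L = -76.000000 / 288 = -0.26388889
φ = arcsin(-0.26388889) = -15.300941°

-15.3009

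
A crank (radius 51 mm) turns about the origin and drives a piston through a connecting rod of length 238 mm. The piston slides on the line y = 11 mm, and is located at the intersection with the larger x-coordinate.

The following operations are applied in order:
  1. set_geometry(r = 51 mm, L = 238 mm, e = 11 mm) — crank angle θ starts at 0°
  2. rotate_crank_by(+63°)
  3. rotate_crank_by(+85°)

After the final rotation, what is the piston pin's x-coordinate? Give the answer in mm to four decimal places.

set_geometry: r = 51 mm, L = 238 mm, e = 11 mm; θ ← 0°
rotate_crank_by(+63°): θ ← 0° +63° = 63°
rotate_crank_by(+85°): θ ← 63° +85° = 148°
crank pin P = (r cos θ, r sin θ) = (-43.250453, 27.025882)
h = r sin θ − e = 27.025882 − 11 = 16.025882
x = r cos θ + √(L² − h²) = -43.250453 + √(56644.0 − 256.8289) = -43.250453 + 237.459830 = 194.209378

194.2094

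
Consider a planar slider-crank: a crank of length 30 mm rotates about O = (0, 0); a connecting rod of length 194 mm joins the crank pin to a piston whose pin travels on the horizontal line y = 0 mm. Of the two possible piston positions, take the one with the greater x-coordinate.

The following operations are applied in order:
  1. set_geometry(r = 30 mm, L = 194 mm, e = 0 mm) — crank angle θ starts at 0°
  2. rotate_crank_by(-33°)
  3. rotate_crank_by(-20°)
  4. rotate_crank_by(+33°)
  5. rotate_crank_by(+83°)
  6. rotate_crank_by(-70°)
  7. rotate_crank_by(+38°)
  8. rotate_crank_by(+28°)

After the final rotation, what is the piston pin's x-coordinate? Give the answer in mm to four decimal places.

207.7393

set_geometry: r = 30 mm, L = 194 mm, e = 0 mm; θ ← 0°
rotate_crank_by(-33°): θ ← 0° -33° = -33°
rotate_crank_by(-20°): θ ← -33° -20° = -53°
rotate_crank_by(+33°): θ ← -53° +33° = -20°
rotate_crank_by(+83°): θ ← -20° +83° = 63°
rotate_crank_by(-70°): θ ← 63° -70° = -7°
rotate_crank_by(+38°): θ ← -7° +38° = 31°
rotate_crank_by(+28°): θ ← 31° +28° = 59°
crank pin P = (r cos θ, r sin θ) = (15.451142, 25.715019)
h = r sin θ − e = 25.715019 − 0 = 25.715019
x = r cos θ + √(L² − h²) = 15.451142 + √(37636.0 − 661.2622) = 15.451142 + 192.288163 = 207.739306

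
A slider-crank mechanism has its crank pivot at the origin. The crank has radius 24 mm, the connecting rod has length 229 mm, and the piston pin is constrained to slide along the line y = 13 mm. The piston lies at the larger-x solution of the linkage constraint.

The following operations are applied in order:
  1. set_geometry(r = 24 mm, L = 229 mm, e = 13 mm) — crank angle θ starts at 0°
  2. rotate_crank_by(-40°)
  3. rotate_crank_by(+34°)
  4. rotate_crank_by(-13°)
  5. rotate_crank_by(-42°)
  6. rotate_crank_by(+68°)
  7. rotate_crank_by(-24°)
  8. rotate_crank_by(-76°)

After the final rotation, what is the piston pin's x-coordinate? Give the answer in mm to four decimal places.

set_geometry: r = 24 mm, L = 229 mm, e = 13 mm; θ ← 0°
rotate_crank_by(-40°): θ ← 0° -40° = -40°
rotate_crank_by(+34°): θ ← -40° +34° = -6°
rotate_crank_by(-13°): θ ← -6° -13° = -19°
rotate_crank_by(-42°): θ ← -19° -42° = -61°
rotate_crank_by(+68°): θ ← -61° +68° = 7°
rotate_crank_by(-24°): θ ← 7° -24° = -17°
rotate_crank_by(-76°): θ ← -17° -76° = -93°
crank pin P = (r cos θ, r sin θ) = (-1.256063, -23.967109)
h = r sin θ − e = -23.967109 − 13 = -36.967109
x = r cos θ + √(L² − h²) = -1.256063 + √(52441.0 − 1366.5671) = -1.256063 + 225.996533 = 224.740470

224.7405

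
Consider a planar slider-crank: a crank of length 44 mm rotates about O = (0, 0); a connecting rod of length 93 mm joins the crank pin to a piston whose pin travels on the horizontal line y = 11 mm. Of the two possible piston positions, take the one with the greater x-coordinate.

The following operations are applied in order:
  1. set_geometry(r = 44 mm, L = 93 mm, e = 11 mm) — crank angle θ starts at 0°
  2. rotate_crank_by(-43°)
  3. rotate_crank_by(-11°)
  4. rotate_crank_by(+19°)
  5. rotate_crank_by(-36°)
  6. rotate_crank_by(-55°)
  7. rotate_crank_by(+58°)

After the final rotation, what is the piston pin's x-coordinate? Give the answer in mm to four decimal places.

set_geometry: r = 44 mm, L = 93 mm, e = 11 mm; θ ← 0°
rotate_crank_by(-43°): θ ← 0° -43° = -43°
rotate_crank_by(-11°): θ ← -43° -11° = -54°
rotate_crank_by(+19°): θ ← -54° +19° = -35°
rotate_crank_by(-36°): θ ← -35° -36° = -71°
rotate_crank_by(-55°): θ ← -71° -55° = -126°
rotate_crank_by(+58°): θ ← -126° +58° = -68°
crank pin P = (r cos θ, r sin θ) = (16.482690, -40.796090)
h = r sin θ − e = -40.796090 − 11 = -51.796090
x = r cos θ + √(L² − h²) = 16.482690 + √(8649.0 − 2682.8349) = 16.482690 + 77.240955 = 93.723645

93.7236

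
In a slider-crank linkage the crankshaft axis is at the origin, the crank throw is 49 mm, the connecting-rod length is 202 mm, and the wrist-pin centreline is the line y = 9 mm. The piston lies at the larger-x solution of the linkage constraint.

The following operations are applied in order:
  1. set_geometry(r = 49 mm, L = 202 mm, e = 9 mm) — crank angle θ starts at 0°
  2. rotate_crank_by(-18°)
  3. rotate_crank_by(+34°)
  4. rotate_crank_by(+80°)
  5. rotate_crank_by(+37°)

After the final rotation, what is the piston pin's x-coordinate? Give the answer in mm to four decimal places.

166.7915

set_geometry: r = 49 mm, L = 202 mm, e = 9 mm; θ ← 0°
rotate_crank_by(-18°): θ ← 0° -18° = -18°
rotate_crank_by(+34°): θ ← -18° +34° = 16°
rotate_crank_by(+80°): θ ← 16° +80° = 96°
rotate_crank_by(+37°): θ ← 96° +37° = 133°
crank pin P = (r cos θ, r sin θ) = (-33.417920, 35.836331)
h = r sin θ − e = 35.836331 − 9 = 26.836331
x = r cos θ + √(L² − h²) = -33.417920 + √(40804.0 − 720.1887) = -33.417920 + 200.209419 = 166.791499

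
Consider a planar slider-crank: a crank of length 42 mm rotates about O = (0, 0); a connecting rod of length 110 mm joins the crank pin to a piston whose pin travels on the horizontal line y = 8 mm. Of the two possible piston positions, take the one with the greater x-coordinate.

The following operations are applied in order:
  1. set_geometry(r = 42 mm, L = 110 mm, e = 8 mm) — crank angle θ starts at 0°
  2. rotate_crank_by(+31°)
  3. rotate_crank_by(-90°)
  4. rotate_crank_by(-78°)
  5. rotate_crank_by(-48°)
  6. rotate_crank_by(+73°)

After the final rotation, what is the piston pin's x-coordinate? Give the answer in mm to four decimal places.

set_geometry: r = 42 mm, L = 110 mm, e = 8 mm; θ ← 0°
rotate_crank_by(+31°): θ ← 0° +31° = 31°
rotate_crank_by(-90°): θ ← 31° -90° = -59°
rotate_crank_by(-78°): θ ← -59° -78° = -137°
rotate_crank_by(-48°): θ ← -137° -48° = -185°
rotate_crank_by(+73°): θ ← -185° +73° = -112°
crank pin P = (r cos θ, r sin θ) = (-15.733477, -38.941722)
h = r sin θ − e = -38.941722 − 8 = -46.941722
x = r cos θ + √(L² − h²) = -15.733477 + √(12100.0 − 2203.5253) = -15.733477 + 99.481027 = 83.747550

83.7476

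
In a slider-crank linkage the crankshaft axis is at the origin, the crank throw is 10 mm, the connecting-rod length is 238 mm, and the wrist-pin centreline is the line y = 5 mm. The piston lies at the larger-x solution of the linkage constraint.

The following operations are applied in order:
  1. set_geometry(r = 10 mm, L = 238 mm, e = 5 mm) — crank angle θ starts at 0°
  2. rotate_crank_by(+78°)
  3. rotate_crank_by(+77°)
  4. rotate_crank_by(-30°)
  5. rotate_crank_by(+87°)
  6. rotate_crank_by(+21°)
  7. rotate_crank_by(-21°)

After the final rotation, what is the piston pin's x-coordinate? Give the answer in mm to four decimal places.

set_geometry: r = 10 mm, L = 238 mm, e = 5 mm; θ ← 0°
rotate_crank_by(+78°): θ ← 0° +78° = 78°
rotate_crank_by(+77°): θ ← 78° +77° = 155°
rotate_crank_by(-30°): θ ← 155° -30° = 125°
rotate_crank_by(+87°): θ ← 125° +87° = 212°
rotate_crank_by(+21°): θ ← 212° +21° = 233°
rotate_crank_by(-21°): θ ← 233° -21° = 212°
crank pin P = (r cos θ, r sin θ) = (-8.480481, -5.299193)
h = r sin θ − e = -5.299193 − 5 = -10.299193
x = r cos θ + √(L² − h²) = -8.480481 + √(56644.0 − 106.0734) = -8.480481 + 237.777052 = 229.296571

229.2966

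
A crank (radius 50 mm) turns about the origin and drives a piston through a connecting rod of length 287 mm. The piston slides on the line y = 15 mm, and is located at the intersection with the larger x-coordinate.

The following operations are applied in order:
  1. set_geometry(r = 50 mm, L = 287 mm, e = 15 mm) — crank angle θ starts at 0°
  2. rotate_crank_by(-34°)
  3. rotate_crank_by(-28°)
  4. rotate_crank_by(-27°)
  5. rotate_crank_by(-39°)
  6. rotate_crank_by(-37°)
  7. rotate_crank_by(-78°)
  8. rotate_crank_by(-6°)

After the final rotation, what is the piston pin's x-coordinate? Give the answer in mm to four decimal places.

267.3279

set_geometry: r = 50 mm, L = 287 mm, e = 15 mm; θ ← 0°
rotate_crank_by(-34°): θ ← 0° -34° = -34°
rotate_crank_by(-28°): θ ← -34° -28° = -62°
rotate_crank_by(-27°): θ ← -62° -27° = -89°
rotate_crank_by(-39°): θ ← -89° -39° = -128°
rotate_crank_by(-37°): θ ← -128° -37° = -165°
rotate_crank_by(-78°): θ ← -165° -78° = -243°
rotate_crank_by(-6°): θ ← -243° -6° = -249°
crank pin P = (r cos θ, r sin θ) = (-17.918397, 46.679021)
h = r sin θ − e = 46.679021 − 15 = 31.679021
x = r cos θ + √(L² − h²) = -17.918397 + √(82369.0 − 1003.5604) = -17.918397 + 285.246279 = 267.327881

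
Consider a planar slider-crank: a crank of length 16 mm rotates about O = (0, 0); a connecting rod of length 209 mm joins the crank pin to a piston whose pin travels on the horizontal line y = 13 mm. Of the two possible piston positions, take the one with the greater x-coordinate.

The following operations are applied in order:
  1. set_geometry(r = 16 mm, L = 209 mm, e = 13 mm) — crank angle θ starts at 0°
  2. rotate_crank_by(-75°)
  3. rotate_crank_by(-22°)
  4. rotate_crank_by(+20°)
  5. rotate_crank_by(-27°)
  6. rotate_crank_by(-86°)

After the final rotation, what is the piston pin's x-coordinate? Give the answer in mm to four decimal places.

192.9930

set_geometry: r = 16 mm, L = 209 mm, e = 13 mm; θ ← 0°
rotate_crank_by(-75°): θ ← 0° -75° = -75°
rotate_crank_by(-22°): θ ← -75° -22° = -97°
rotate_crank_by(+20°): θ ← -97° +20° = -77°
rotate_crank_by(-27°): θ ← -77° -27° = -104°
rotate_crank_by(-86°): θ ← -104° -86° = -190°
crank pin P = (r cos θ, r sin θ) = (-15.756924, 2.778371)
h = r sin θ − e = 2.778371 − 13 = -10.221629
x = r cos θ + √(L² − h²) = -15.756924 + √(43681.0 − 104.4817) = -15.756924 + 208.749894 = 192.992970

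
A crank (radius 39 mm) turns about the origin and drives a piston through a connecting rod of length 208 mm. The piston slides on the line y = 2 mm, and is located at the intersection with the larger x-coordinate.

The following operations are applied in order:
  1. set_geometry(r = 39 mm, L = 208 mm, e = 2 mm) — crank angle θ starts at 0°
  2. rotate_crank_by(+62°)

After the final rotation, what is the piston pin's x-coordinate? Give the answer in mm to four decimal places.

223.7649

set_geometry: r = 39 mm, L = 208 mm, e = 2 mm; θ ← 0°
rotate_crank_by(+62°): θ ← 0° +62° = 62°
crank pin P = (r cos θ, r sin θ) = (18.309391, 34.434956)
h = r sin θ − e = 34.434956 − 2 = 32.434956
x = r cos θ + √(L² − h²) = 18.309391 + √(43264.0 − 1052.0264) = 18.309391 + 205.455527 = 223.764918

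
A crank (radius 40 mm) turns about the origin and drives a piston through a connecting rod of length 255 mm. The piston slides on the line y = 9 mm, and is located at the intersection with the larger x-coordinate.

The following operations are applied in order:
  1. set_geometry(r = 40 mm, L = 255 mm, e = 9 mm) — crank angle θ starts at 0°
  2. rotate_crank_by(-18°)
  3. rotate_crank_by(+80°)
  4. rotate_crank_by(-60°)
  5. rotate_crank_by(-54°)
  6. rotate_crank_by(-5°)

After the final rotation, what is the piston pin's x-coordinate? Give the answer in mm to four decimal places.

set_geometry: r = 40 mm, L = 255 mm, e = 9 mm; θ ← 0°
rotate_crank_by(-18°): θ ← 0° -18° = -18°
rotate_crank_by(+80°): θ ← -18° +80° = 62°
rotate_crank_by(-60°): θ ← 62° -60° = 2°
rotate_crank_by(-54°): θ ← 2° -54° = -52°
rotate_crank_by(-5°): θ ← -52° -5° = -57°
crank pin P = (r cos θ, r sin θ) = (21.785561, -33.546823)
h = r sin θ − e = -33.546823 − 9 = -42.546823
x = r cos θ + √(L² − h²) = 21.785561 + √(65025.0 − 1810.2321) = 21.785561 + 251.425472 = 273.211033

273.2110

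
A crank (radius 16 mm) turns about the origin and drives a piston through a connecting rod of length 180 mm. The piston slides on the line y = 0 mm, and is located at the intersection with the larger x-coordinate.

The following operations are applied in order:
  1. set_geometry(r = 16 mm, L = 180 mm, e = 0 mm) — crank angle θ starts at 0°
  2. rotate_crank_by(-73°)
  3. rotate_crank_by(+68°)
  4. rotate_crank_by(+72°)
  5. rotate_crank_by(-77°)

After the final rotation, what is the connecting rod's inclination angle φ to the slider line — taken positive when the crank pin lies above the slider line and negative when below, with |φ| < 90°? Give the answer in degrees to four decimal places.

-0.8844

set_geometry: r = 16 mm, L = 180 mm, e = 0 mm; θ ← 0°
rotate_crank_by(-73°): θ ← 0° -73° = -73°
rotate_crank_by(+68°): θ ← -73° +68° = -5°
rotate_crank_by(+72°): θ ← -5° +72° = 67°
rotate_crank_by(-77°): θ ← 67° -77° = -10°
crank pin P = (r cos θ, r sin θ) = (15.756924, -2.778371)
h = r sin θ − e = -2.778371 − 0 = -2.778371
sin φ = h / L = -2.778371 / 180 = -0.01543539
φ = arcsin(-0.01543539) = -0.884418°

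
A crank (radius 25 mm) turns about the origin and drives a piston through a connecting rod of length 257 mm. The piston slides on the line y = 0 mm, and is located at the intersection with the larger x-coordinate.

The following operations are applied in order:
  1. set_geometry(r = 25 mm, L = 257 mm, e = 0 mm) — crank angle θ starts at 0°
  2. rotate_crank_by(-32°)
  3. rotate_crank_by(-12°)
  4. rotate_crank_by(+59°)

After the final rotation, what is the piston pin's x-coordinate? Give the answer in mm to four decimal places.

set_geometry: r = 25 mm, L = 257 mm, e = 0 mm; θ ← 0°
rotate_crank_by(-32°): θ ← 0° -32° = -32°
rotate_crank_by(-12°): θ ← -32° -12° = -44°
rotate_crank_by(+59°): θ ← -44° +59° = 15°
crank pin P = (r cos θ, r sin θ) = (24.148146, 6.470476)
h = r sin θ − e = 6.470476 − 0 = 6.470476
x = r cos θ + √(L² − h²) = 24.148146 + √(66049.0 − 41.8671) = 24.148146 + 256.918534 = 281.066679

281.0667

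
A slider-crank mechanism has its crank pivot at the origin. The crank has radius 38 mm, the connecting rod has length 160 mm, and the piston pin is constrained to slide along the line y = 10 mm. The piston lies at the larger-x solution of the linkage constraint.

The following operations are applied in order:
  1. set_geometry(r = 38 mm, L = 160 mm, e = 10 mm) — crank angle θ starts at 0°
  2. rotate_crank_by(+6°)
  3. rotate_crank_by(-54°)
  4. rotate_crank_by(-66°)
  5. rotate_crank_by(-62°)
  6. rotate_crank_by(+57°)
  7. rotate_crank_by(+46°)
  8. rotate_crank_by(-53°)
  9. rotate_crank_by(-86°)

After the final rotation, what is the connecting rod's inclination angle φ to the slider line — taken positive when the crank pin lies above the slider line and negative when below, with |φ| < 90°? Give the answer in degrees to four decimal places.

3.6325

set_geometry: r = 38 mm, L = 160 mm, e = 10 mm; θ ← 0°
rotate_crank_by(+6°): θ ← 0° +6° = 6°
rotate_crank_by(-54°): θ ← 6° -54° = -48°
rotate_crank_by(-66°): θ ← -48° -66° = -114°
rotate_crank_by(-62°): θ ← -114° -62° = -176°
rotate_crank_by(+57°): θ ← -176° +57° = -119°
rotate_crank_by(+46°): θ ← -119° +46° = -73°
rotate_crank_by(-53°): θ ← -73° -53° = -126°
rotate_crank_by(-86°): θ ← -126° -86° = -212°
crank pin P = (r cos θ, r sin θ) = (-32.225828, 20.136932)
h = r sin θ − e = 20.136932 − 10 = 10.136932
sin φ = h / L = 10.136932 / 160 = 0.06335583
φ = arcsin(0.06335583) = 3.632454°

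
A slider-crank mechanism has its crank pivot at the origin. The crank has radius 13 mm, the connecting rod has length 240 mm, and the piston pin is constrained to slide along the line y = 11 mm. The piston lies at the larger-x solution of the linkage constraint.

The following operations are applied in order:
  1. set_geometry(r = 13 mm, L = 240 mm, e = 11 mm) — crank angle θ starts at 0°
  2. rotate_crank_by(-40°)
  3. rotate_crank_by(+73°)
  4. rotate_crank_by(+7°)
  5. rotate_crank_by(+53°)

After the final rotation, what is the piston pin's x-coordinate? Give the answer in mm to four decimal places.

239.3114

set_geometry: r = 13 mm, L = 240 mm, e = 11 mm; θ ← 0°
rotate_crank_by(-40°): θ ← 0° -40° = -40°
rotate_crank_by(+73°): θ ← -40° +73° = 33°
rotate_crank_by(+7°): θ ← 33° +7° = 40°
rotate_crank_by(+53°): θ ← 40° +53° = 93°
crank pin P = (r cos θ, r sin θ) = (-0.680367, 12.982184)
h = r sin θ − e = 12.982184 − 11 = 1.982184
x = r cos θ + √(L² − h²) = -0.680367 + √(57600.0 − 3.9291) = -0.680367 + 239.991814 = 239.311447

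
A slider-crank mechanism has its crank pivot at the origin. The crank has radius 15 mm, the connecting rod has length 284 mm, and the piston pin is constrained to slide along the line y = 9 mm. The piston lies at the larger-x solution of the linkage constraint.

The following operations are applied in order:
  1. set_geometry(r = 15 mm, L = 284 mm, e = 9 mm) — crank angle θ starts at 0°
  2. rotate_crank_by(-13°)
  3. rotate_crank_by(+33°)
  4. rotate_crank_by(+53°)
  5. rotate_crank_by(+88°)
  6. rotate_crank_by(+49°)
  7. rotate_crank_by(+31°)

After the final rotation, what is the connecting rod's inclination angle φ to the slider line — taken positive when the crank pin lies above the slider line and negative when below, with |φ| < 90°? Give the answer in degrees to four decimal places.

-4.4670

set_geometry: r = 15 mm, L = 284 mm, e = 9 mm; θ ← 0°
rotate_crank_by(-13°): θ ← 0° -13° = -13°
rotate_crank_by(+33°): θ ← -13° +33° = 20°
rotate_crank_by(+53°): θ ← 20° +53° = 73°
rotate_crank_by(+88°): θ ← 73° +88° = 161°
rotate_crank_by(+49°): θ ← 161° +49° = 210°
rotate_crank_by(+31°): θ ← 210° +31° = 241°
crank pin P = (r cos θ, r sin θ) = (-7.272144, -13.119296)
h = r sin θ − e = -13.119296 − 9 = -22.119296
sin φ = h / L = -22.119296 / 284 = -0.07788484
φ = arcsin(-0.07788484) = -4.466997°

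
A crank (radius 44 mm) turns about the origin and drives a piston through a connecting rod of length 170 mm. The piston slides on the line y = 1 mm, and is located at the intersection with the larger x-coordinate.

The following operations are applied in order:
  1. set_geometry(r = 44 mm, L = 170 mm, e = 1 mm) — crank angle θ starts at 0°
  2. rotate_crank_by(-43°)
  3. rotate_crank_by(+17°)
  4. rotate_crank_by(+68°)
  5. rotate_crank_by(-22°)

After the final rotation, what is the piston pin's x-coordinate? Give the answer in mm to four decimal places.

210.7650

set_geometry: r = 44 mm, L = 170 mm, e = 1 mm; θ ← 0°
rotate_crank_by(-43°): θ ← 0° -43° = -43°
rotate_crank_by(+17°): θ ← -43° +17° = -26°
rotate_crank_by(+68°): θ ← -26° +68° = 42°
rotate_crank_by(-22°): θ ← 42° -22° = 20°
crank pin P = (r cos θ, r sin θ) = (41.346475, 15.048886)
h = r sin θ − e = 15.048886 − 1 = 14.048886
x = r cos θ + √(L² − h²) = 41.346475 + √(28900.0 − 197.3712) = 41.346475 + 169.418502 = 210.764977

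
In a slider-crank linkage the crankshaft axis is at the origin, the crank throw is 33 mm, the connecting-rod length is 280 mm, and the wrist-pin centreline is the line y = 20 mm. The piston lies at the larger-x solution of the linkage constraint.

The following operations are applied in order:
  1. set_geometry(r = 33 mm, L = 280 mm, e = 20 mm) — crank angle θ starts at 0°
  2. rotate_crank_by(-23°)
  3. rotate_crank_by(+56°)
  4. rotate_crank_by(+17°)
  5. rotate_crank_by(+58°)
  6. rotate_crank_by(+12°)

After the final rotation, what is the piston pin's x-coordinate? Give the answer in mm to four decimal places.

263.3685

set_geometry: r = 33 mm, L = 280 mm, e = 20 mm; θ ← 0°
rotate_crank_by(-23°): θ ← 0° -23° = -23°
rotate_crank_by(+56°): θ ← -23° +56° = 33°
rotate_crank_by(+17°): θ ← 33° +17° = 50°
rotate_crank_by(+58°): θ ← 50° +58° = 108°
rotate_crank_by(+12°): θ ← 108° +12° = 120°
crank pin P = (r cos θ, r sin θ) = (-16.500000, 28.578838)
h = r sin θ − e = 28.578838 − 20 = 8.578838
x = r cos θ + √(L² − h²) = -16.500000 + √(78400.0 − 73.5965) = -16.500000 + 279.868547 = 263.368547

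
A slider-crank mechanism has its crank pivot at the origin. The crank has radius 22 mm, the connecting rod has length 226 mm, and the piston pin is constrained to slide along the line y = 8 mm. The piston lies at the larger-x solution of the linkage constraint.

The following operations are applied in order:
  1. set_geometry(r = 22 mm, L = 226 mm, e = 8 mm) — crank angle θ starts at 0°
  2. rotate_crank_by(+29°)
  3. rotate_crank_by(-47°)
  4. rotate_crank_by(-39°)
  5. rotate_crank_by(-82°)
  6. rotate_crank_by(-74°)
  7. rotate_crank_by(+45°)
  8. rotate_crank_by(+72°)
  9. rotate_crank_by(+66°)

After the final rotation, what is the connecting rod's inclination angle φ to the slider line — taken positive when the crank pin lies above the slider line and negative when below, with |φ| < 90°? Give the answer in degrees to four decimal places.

set_geometry: r = 22 mm, L = 226 mm, e = 8 mm; θ ← 0°
rotate_crank_by(+29°): θ ← 0° +29° = 29°
rotate_crank_by(-47°): θ ← 29° -47° = -18°
rotate_crank_by(-39°): θ ← -18° -39° = -57°
rotate_crank_by(-82°): θ ← -57° -82° = -139°
rotate_crank_by(-74°): θ ← -139° -74° = -213°
rotate_crank_by(+45°): θ ← -213° +45° = -168°
rotate_crank_by(+72°): θ ← -168° +72° = -96°
rotate_crank_by(+66°): θ ← -96° +66° = -30°
crank pin P = (r cos θ, r sin θ) = (19.052559, -11.000000)
h = r sin θ − e = -11.000000 − 8 = -19.000000
sin φ = h / L = -19.000000 / 226 = -0.08407080
φ = arcsin(-0.08407080) = -4.822594°

-4.8226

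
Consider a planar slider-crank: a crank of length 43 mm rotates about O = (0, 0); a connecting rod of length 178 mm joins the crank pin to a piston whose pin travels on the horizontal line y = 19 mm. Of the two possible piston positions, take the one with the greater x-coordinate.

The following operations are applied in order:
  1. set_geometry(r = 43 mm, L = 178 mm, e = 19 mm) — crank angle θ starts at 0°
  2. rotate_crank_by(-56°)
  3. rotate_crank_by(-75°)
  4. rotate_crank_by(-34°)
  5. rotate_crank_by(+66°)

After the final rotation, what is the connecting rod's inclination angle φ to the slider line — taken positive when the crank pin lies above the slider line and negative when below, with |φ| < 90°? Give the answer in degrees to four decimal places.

set_geometry: r = 43 mm, L = 178 mm, e = 19 mm; θ ← 0°
rotate_crank_by(-56°): θ ← 0° -56° = -56°
rotate_crank_by(-75°): θ ← -56° -75° = -131°
rotate_crank_by(-34°): θ ← -131° -34° = -165°
rotate_crank_by(+66°): θ ← -165° +66° = -99°
crank pin P = (r cos θ, r sin θ) = (-6.726682, -42.470599)
h = r sin θ − e = -42.470599 − 19 = -61.470599
sin φ = h / L = -61.470599 / 178 = -0.34534044
φ = arcsin(-0.34534044) = -20.202579°

-20.2026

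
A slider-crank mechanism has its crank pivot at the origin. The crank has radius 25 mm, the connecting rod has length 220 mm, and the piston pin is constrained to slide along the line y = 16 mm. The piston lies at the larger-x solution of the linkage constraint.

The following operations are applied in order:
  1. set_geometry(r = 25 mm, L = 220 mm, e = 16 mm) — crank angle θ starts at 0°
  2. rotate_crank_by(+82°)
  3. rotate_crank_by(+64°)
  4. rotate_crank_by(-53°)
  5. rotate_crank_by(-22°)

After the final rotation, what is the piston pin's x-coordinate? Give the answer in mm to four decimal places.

228.0066

set_geometry: r = 25 mm, L = 220 mm, e = 16 mm; θ ← 0°
rotate_crank_by(+82°): θ ← 0° +82° = 82°
rotate_crank_by(+64°): θ ← 82° +64° = 146°
rotate_crank_by(-53°): θ ← 146° -53° = 93°
rotate_crank_by(-22°): θ ← 93° -22° = 71°
crank pin P = (r cos θ, r sin θ) = (8.139204, 23.637964)
h = r sin θ − e = 23.637964 − 16 = 7.637964
x = r cos θ + √(L² − h²) = 8.139204 + √(48400.0 − 58.3385) = 8.139204 + 219.867373 = 228.006576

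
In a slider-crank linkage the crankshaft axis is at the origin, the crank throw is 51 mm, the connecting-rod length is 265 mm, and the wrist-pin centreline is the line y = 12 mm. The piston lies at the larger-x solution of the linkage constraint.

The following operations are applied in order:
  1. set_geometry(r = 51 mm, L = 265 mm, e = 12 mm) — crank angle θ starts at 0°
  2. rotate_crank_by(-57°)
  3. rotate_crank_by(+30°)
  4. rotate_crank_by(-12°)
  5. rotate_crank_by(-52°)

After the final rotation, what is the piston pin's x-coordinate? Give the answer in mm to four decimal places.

256.5142

set_geometry: r = 51 mm, L = 265 mm, e = 12 mm; θ ← 0°
rotate_crank_by(-57°): θ ← 0° -57° = -57°
rotate_crank_by(+30°): θ ← -57° +30° = -27°
rotate_crank_by(-12°): θ ← -27° -12° = -39°
rotate_crank_by(-52°): θ ← -39° -52° = -91°
crank pin P = (r cos θ, r sin θ) = (-0.890073, -50.992232)
h = r sin θ − e = -50.992232 − 12 = -62.992232
x = r cos θ + √(L² − h²) = -0.890073 + √(70225.0 − 3968.0213) = -0.890073 + 257.404310 = 256.514237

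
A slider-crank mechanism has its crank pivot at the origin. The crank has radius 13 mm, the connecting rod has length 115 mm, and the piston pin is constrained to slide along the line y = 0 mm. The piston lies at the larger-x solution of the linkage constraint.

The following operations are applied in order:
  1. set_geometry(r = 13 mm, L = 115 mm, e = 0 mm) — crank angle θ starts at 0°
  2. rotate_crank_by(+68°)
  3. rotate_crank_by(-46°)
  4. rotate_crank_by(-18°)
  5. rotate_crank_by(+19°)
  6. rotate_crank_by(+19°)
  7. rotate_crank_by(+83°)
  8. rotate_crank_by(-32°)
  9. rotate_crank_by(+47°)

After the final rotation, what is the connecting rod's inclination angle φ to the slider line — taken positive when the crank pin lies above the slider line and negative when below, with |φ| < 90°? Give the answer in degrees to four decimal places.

4.1670

set_geometry: r = 13 mm, L = 115 mm, e = 0 mm; θ ← 0°
rotate_crank_by(+68°): θ ← 0° +68° = 68°
rotate_crank_by(-46°): θ ← 68° -46° = 22°
rotate_crank_by(-18°): θ ← 22° -18° = 4°
rotate_crank_by(+19°): θ ← 4° +19° = 23°
rotate_crank_by(+19°): θ ← 23° +19° = 42°
rotate_crank_by(+83°): θ ← 42° +83° = 125°
rotate_crank_by(-32°): θ ← 125° -32° = 93°
rotate_crank_by(+47°): θ ← 93° +47° = 140°
crank pin P = (r cos θ, r sin θ) = (-9.958578, 8.356239)
h = r sin θ − e = 8.356239 − 0 = 8.356239
sin φ = h / L = 8.356239 / 115 = 0.07266295
φ = arcsin(0.07266295) = 4.166953°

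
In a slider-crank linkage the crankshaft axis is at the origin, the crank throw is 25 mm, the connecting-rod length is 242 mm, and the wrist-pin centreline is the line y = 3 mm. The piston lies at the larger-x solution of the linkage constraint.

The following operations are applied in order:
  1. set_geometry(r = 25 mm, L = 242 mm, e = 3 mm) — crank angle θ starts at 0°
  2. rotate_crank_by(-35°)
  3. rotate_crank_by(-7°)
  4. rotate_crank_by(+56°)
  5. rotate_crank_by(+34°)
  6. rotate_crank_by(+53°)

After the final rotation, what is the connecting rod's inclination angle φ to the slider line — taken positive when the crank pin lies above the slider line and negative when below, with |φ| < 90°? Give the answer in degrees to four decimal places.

set_geometry: r = 25 mm, L = 242 mm, e = 3 mm; θ ← 0°
rotate_crank_by(-35°): θ ← 0° -35° = -35°
rotate_crank_by(-7°): θ ← -35° -7° = -42°
rotate_crank_by(+56°): θ ← -42° +56° = 14°
rotate_crank_by(+34°): θ ← 14° +34° = 48°
rotate_crank_by(+53°): θ ← 48° +53° = 101°
crank pin P = (r cos θ, r sin θ) = (-4.770225, 24.540680)
h = r sin θ − e = 24.540680 − 3 = 21.540680
sin φ = h / L = 21.540680 / 242 = 0.08901107
φ = arcsin(0.08901107) = 5.106717°

5.1067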